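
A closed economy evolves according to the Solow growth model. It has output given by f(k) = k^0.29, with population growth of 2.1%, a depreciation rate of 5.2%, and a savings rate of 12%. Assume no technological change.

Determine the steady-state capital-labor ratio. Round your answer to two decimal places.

k* ≈ 2.01

At the steady state, Δk = 0, so s·k^α = (n + δ)·k.
Rearranging, k^(1−α) = s / (n + δ).
k^0.71 = 0.12 / (0.021 + 0.052) = 0.12 / 0.073 = 1.6438
k* = 1.6438^(1/0.71) ≈ 2.0138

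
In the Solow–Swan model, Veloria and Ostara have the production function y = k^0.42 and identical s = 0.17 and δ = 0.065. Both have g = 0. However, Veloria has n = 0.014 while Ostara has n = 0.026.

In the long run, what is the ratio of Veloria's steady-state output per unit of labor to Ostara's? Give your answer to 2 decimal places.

ratio ≈ 1.11

Steady-state y* = [s/(n + δ)]^(α/(1−α)), so the ratio is [ (s_V/(n + δ)_V) / (s_O/(n + δ)_O) ]^0.7241.
s_V/(n + δ)_V = 0.17/0.079 = 2.1519; s_O/(n + δ)_O = 0.17/0.091 = 1.8681.
Ratio = (2.1519/1.8681)^0.7241 = 1.1519^0.7241 ≈ 1.1078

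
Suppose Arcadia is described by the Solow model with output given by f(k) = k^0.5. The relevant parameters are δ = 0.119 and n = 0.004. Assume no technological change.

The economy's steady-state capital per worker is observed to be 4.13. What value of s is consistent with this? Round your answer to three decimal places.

s ≈ 0.250

At the steady state, Δk = 0, so s·k^α = (n + δ)·k.
So s / (n + δ) = (k*)^(1−α) = 4.13^0.5 = 2.0322.
Therefore s = 2.0322 × (n + δ) = 2.0322 × 0.123 = 0.2500.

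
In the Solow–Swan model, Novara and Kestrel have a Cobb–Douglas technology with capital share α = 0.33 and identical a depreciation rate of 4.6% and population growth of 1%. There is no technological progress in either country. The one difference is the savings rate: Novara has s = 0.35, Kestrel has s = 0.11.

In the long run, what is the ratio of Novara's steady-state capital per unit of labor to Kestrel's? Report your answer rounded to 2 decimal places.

ratio ≈ 5.63

Steady-state k* = [s/(n + δ)]^(1/(1−α)), so the ratio is [ (s_N/(n + δ)_N) / (s_K/(n + δ)_K) ]^1.4925.
s_N/(n + δ)_N = 0.35/0.056 = 6.2500; s_K/(n + δ)_K = 0.11/0.056 = 1.9643.
Ratio = (6.2500/1.9643)^1.4925 = 3.1818^1.4925 ≈ 5.6265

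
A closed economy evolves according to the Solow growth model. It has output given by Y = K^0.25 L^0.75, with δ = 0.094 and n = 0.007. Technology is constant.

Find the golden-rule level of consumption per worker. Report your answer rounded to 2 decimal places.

c_gold ≈ 1.01

At the golden rule, f'(k) = n + δ, so α·k^(α−1) = n + δ and k_gold = (α/(n + δ))^(1/(1−α)).
k_gold = (0.25/0.101)^(1/0.75) = 2.4752^1.3333 ≈ 3.3481
c_gold = f(k_gold) − (n + δ)·k_gold = 1.3527 − 0.101×3.3481 ≈ 1.0145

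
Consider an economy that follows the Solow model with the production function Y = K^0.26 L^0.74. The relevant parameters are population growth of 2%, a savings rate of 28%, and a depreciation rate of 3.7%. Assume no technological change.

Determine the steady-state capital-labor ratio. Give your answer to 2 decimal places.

In steady state, investment equals break-even investment: s·k^α = (n + δ)·k.
Dividing both sides by k: k^(1−α) = s / (n + δ).
k^0.74 = 0.28 / (0.020 + 0.037) = 0.28 / 0.057 = 4.9123
k* = 4.9123^(1/0.74) ≈ 8.5935

k* = 8.59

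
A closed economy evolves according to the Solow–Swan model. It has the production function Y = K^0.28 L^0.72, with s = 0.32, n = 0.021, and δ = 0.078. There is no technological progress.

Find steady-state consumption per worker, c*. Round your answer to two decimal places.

c* ≈ 1.07

At the steady state, Δk = 0, so s·k^α = (n + δ)·k.
Dividing both sides by k: k^(1−α) = s / (n + δ).
k^0.72 = 0.32 / (0.021 + 0.078) = 0.32 / 0.099 = 3.2323
k* = 3.2323^(1/0.72) ≈ 5.1010
y* = (k*)^α = 5.1010^0.28 ≈ 1.5781
c* = (1 − s)·y* = (1 − 0.32) × 1.5781 ≈ 1.0731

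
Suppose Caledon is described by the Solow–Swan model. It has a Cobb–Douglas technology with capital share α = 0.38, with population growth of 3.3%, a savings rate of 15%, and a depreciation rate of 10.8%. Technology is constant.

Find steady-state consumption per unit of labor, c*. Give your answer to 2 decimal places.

Steady state requires s·f(k) = (n + δ)·k, i.e. s·k^α = (n + δ)·k.
Rearranging, k^(1−α) = s / (n + δ).
k^0.62 = 0.15 / (0.033 + 0.108) = 0.15 / 0.141 = 1.0638
k* = 1.0638^(1/0.62) ≈ 1.1049
y* = (k*)^α = 1.1049^0.38 ≈ 1.0386
c* = (1 − s)·y* = (1 − 0.15) × 1.0386 ≈ 0.8828

c* ≈ 0.88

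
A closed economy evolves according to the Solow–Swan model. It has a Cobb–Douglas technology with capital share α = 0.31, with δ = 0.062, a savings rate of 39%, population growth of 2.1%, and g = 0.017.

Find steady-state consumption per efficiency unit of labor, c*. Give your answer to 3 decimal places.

Steady state requires s·f(k) = (n + g + δ)·k, i.e. s·k^α = (n + g + δ)·k.
Dividing both sides by k: k^(1−α) = s / (n + g + δ).
k^0.69 = 0.39 / (0.021 + 0.017 + 0.062) = 0.39 / 0.100 = 3.9000
k* = 3.9000^(1/0.69) ≈ 7.1881
y* = (k*)^α = 7.1881^0.31 ≈ 1.8431
c* = (1 − s)·y* = (1 − 0.39) × 1.8431 ≈ 1.1243

c* = 1.124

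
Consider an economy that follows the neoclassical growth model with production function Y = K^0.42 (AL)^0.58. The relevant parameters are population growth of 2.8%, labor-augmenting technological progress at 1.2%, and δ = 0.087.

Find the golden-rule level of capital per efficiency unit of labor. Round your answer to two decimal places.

The golden rule sets f'(k) = n + g + δ, i.e. α·k^(α−1) = n + g + δ.
So k^(1−α) = α / (n + g + δ) = 0.42 / 0.127 = 3.3071.
k_gold = 3.3071^(1/0.58) ≈ 7.8632

k_gold ≈ 7.86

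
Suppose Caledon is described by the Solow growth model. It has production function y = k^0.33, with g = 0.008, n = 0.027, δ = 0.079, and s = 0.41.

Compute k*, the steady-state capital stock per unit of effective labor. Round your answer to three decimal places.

Steady state requires s·f(k) = (n + g + δ)·k, i.e. s·k^α = (n + g + δ)·k.
Dividing both sides by k: k^(1−α) = s / (n + g + δ).
k^0.67 = 0.41 / (0.027 + 0.008 + 0.079) = 0.41 / 0.114 = 3.5965
k* = 3.5965^(1/0.67) ≈ 6.7557

k* = 6.756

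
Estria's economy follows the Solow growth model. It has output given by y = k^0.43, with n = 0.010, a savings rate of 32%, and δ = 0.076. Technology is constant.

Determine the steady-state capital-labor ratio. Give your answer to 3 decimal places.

k* = 10.026

At the steady state, Δk = 0, so s·k^α = (n + δ)·k.
Dividing both sides by k: k^(1−α) = s / (n + δ).
k^0.57 = 0.32 / (0.010 + 0.076) = 0.32 / 0.086 = 3.7209
k* = 3.7209^(1/0.57) ≈ 10.0262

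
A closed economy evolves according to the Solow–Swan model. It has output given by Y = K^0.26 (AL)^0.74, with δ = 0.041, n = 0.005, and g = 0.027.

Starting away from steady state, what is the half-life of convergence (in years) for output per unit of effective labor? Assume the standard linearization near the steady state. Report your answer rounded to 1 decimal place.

half-life ≈ 12.8 years

Near the steady state the convergence rate is λ = (1 − α)(n + g + δ).
λ = (1 − 0.26) × 0.073 = 0.74 × 0.073 = 0.05402
Half-life = ln 2 / λ = 0.6931 / 0.05402 ≈ 12.83 years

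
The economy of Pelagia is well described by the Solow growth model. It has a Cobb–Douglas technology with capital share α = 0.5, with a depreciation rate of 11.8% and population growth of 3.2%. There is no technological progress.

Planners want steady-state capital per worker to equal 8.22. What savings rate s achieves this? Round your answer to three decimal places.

Steady state requires s·f(k) = (n + δ)·k, i.e. s·k^α = (n + δ)·k.
So s / (n + δ) = (k*)^(1−α) = 8.22^0.5 = 2.8671.
Therefore s = 2.8671 × (n + δ) = 2.8671 × 0.150 = 0.4301.

s ≈ 0.430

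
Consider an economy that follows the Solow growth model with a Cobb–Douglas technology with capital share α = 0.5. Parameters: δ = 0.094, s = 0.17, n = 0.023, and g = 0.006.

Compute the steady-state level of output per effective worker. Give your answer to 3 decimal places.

Steady state requires s·f(k) = (n + g + δ)·k, i.e. s·k^α = (n + g + δ)·k.
Rearranging, k^(1−α) = s / (n + g + δ).
k^0.5 = 0.17 / (0.023 + 0.006 + 0.094) = 0.17 / 0.123 = 1.3821
k* = 1.3821^(1/0.5) ≈ 1.9102
y* = (k*)^α = 1.9102^0.5 ≈ 1.3821

y* ≈ 1.382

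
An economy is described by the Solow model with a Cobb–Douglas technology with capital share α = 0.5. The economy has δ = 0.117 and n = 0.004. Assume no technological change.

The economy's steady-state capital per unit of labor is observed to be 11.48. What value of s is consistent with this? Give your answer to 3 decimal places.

In steady state, investment equals break-even investment: s·k^α = (n + δ)·k.
So s / (n + δ) = (k*)^(1−α) = 11.48^0.5 = 3.3882.
Therefore s = 3.3882 × (n + δ) = 3.3882 × 0.121 = 0.4100.

s ≈ 0.410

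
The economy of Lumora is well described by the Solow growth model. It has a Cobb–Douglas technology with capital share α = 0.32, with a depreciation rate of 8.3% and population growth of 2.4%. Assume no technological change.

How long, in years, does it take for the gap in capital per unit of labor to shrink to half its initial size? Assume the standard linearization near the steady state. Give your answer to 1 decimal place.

Near the steady state the convergence rate is λ = (1 − α)(n + δ).
λ = (1 − 0.32) × 0.107 = 0.68 × 0.107 = 0.07276
Half-life = ln 2 / λ = 0.6931 / 0.07276 ≈ 9.53 years

half-life ≈ 9.5 years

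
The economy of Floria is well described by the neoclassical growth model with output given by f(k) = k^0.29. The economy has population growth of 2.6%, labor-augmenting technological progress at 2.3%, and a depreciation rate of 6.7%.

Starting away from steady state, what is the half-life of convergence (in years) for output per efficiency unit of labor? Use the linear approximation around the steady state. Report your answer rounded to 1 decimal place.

Near the steady state the convergence rate is λ = (1 − α)(n + g + δ).
λ = (1 − 0.29) × 0.116 = 0.71 × 0.116 = 0.08236
Half-life = ln 2 / λ = 0.6931 / 0.08236 ≈ 8.42 years

about 8.4 years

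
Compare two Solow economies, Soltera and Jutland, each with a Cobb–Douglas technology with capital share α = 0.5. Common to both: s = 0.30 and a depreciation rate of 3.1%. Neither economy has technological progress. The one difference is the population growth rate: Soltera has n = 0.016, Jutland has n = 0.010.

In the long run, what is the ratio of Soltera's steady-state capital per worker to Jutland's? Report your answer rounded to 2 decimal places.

k*_S / k*_J ≈ 0.76

Steady-state k* = [s/(n + δ)]^(1/(1−α)), so the ratio is [ (s_S/(n + δ)_S) / (s_J/(n + δ)_J) ]^2.
s_S/(n + δ)_S = 0.30/0.047 = 6.3830; s_J/(n + δ)_J = 0.30/0.041 = 7.3171.
Ratio = (6.3830/7.3171)^2 = 0.8723^2 ≈ 0.7609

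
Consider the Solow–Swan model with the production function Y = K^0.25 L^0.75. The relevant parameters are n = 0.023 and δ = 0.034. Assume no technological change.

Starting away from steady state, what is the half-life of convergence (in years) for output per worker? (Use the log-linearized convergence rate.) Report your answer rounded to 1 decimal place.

half-life ≈ 16.2 years

Near the steady state the convergence rate is λ = (1 − α)(n + δ).
λ = (1 − 0.25) × 0.057 = 0.75 × 0.057 = 0.04275
Half-life = ln 2 / λ = 0.6931 / 0.04275 ≈ 16.21 years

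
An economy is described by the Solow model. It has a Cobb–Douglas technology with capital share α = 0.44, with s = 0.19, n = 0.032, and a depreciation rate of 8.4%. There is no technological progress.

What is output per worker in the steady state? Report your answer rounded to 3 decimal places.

y* ≈ 1.474

In steady state, investment equals break-even investment: s·k^α = (n + δ)·k.
Rearranging, k^(1−α) = s / (n + δ).
k^0.56 = 0.19 / (0.032 + 0.084) = 0.19 / 0.116 = 1.6379
k* = 1.6379^(1/0.56) ≈ 2.4135
y* = (k*)^α = 2.4135^0.44 ≈ 1.4735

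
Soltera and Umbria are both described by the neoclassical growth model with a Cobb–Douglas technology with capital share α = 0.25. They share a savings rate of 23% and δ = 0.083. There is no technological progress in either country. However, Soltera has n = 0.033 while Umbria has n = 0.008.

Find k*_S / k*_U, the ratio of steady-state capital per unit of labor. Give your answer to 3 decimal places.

Steady-state k* = [s/(n + δ)]^(1/(1−α)), so the ratio is [ (s_S/(n + δ)_S) / (s_U/(n + δ)_U) ]^1.3333.
s_S/(n + δ)_S = 0.23/0.116 = 1.9828; s_U/(n + δ)_U = 0.23/0.091 = 2.5275.
Ratio = (1.9828/2.5275)^1.3333 = 0.7845^1.3333 ≈ 0.7235

k*_S / k*_U ≈ 0.724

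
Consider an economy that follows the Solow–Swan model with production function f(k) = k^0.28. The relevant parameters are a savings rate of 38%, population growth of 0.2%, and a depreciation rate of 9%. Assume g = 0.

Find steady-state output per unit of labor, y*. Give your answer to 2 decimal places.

y* = 1.74

At the steady state, Δk = 0, so s·k^α = (n + δ)·k.
Dividing both sides by k: k^(1−α) = s / (n + δ).
k^0.72 = 0.38 / (0.002 + 0.090) = 0.38 / 0.092 = 4.1304
k* = 4.1304^(1/0.72) ≈ 7.1704
y* = (k*)^α = 7.1704^0.28 ≈ 1.7360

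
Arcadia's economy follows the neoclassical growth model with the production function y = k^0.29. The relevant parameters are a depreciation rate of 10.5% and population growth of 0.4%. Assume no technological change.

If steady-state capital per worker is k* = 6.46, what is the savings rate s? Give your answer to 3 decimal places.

In steady state, investment equals break-even investment: s·k^α = (n + δ)·k.
So s / (n + δ) = (k*)^(1−α) = 6.46^0.71 = 3.7607.
Therefore s = 3.7607 × (n + δ) = 3.7607 × 0.109 = 0.4099.

s ≈ 0.410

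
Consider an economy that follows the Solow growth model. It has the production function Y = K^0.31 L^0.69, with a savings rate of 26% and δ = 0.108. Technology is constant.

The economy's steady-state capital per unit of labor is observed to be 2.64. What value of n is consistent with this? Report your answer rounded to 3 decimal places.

In steady state, investment equals break-even investment: s·k^α = (n + δ)·k.
So s / (n + δ) = (k*)^(1−α) = 2.64^0.69 = 1.9539.
Therefore n + δ = s / 1.9539 = 0.26 / 1.9539 = 0.1331, so n = 0.1331 − 0.108 = 0.0251.

n ≈ 0.025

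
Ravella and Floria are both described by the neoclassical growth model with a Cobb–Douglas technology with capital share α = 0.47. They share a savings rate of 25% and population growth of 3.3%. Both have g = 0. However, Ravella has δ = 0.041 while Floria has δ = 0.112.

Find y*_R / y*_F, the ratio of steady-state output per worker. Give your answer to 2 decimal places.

Steady-state y* = [s/(n + δ)]^(α/(1−α)), so the ratio is [ (s_R/(n + δ)_R) / (s_F/(n + δ)_F) ]^0.8868.
s_R/(n + δ)_R = 0.25/0.074 = 3.3784; s_F/(n + δ)_F = 0.25/0.145 = 1.7241.
Ratio = (3.3784/1.7241)^0.8868 = 1.9595^0.8868 ≈ 1.8158

ratio ≈ 1.82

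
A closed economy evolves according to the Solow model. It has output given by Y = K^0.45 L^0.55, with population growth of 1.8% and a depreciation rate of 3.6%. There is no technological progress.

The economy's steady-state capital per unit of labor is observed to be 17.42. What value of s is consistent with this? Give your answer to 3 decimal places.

At the steady state, Δk = 0, so s·k^α = (n + δ)·k.
So s / (n + δ) = (k*)^(1−α) = 17.42^0.55 = 4.8148.
Therefore s = 4.8148 × (n + δ) = 4.8148 × 0.054 = 0.2600.

s ≈ 0.260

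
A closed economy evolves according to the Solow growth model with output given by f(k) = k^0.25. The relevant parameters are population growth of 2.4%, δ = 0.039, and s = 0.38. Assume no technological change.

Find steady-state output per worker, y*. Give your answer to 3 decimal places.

y* = 1.820

Steady state requires s·f(k) = (n + δ)·k, i.e. s·k^α = (n + δ)·k.
Rearranging, k^(1−α) = s / (n + δ).
k^0.75 = 0.38 / (0.024 + 0.039) = 0.38 / 0.063 = 6.0317
k* = 6.0317^(1/0.75) ≈ 10.9796
y* = (k*)^α = 10.9796^0.25 ≈ 1.8203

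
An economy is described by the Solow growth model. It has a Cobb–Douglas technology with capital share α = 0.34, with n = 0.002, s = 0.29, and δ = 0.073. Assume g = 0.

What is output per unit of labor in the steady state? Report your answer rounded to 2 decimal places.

In steady state, investment equals break-even investment: s·k^α = (n + δ)·k.
Rearranging, k^(1−α) = s / (n + δ).
k^0.66 = 0.29 / (0.002 + 0.073) = 0.29 / 0.075 = 3.8667
k* = 3.8667^(1/0.66) ≈ 7.7609
y* = (k*)^α = 7.7609^0.34 ≈ 2.0071

y* ≈ 2.01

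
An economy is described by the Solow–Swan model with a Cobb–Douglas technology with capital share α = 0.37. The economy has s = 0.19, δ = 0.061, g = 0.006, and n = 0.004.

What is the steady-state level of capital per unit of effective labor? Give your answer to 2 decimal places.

k* = 4.77

In steady state, investment equals break-even investment: s·k^α = (n + g + δ)·k.
Dividing both sides by k: k^(1−α) = s / (n + g + δ).
k^0.63 = 0.19 / (0.004 + 0.006 + 0.061) = 0.19 / 0.071 = 2.6761
k* = 2.6761^(1/0.63) ≈ 4.7706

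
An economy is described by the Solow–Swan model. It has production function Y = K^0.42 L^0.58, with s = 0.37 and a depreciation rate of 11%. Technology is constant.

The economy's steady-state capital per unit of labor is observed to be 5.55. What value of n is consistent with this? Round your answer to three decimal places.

In steady state, investment equals break-even investment: s·k^α = (n + δ)·k.
So s / (n + δ) = (k*)^(1−α) = 5.55^0.58 = 2.7020.
Therefore n + δ = s / 2.7020 = 0.37 / 2.7020 = 0.1369, so n = 0.1369 − 0.110 = 0.0269.

n ≈ 0.027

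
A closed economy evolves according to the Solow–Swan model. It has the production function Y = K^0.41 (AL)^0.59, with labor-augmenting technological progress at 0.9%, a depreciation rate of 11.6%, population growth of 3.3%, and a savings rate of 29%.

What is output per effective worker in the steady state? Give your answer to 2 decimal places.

Steady state requires s·f(k) = (n + g + δ)·k, i.e. s·k^α = (n + g + δ)·k.
Dividing both sides by k: k^(1−α) = s / (n + g + δ).
k^0.59 = 0.29 / (0.033 + 0.009 + 0.116) = 0.29 / 0.158 = 1.8354
k* = 1.8354^(1/0.59) ≈ 2.7990
y* = (k*)^α = 2.7990^0.41 ≈ 1.5250

y* ≈ 1.53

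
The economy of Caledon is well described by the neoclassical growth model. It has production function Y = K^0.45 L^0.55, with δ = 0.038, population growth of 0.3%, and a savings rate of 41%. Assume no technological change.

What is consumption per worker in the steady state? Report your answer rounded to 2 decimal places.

At the steady state, Δk = 0, so s·k^α = (n + δ)·k.
Rearranging, k^(1−α) = s / (n + δ).
k^0.55 = 0.41 / (0.003 + 0.038) = 0.41 / 0.041 = 10.0000
k* = 10.0000^(1/0.55) ≈ 65.7933
y* = (k*)^α = 65.7933^0.45 ≈ 6.5793
c* = (1 − s)·y* = (1 − 0.41) × 6.5793 ≈ 3.8818

c* ≈ 3.88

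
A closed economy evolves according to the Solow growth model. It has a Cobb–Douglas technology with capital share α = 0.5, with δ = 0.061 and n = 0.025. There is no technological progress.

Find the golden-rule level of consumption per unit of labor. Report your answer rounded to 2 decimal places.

c_gold ≈ 2.91

At the golden rule, f'(k) = n + δ, so α·k^(α−1) = n + δ and k_gold = (α/(n + δ))^(1/(1−α)).
k_gold = (0.5/0.086)^(1/0.5) = 5.8140^2 ≈ 33.8026
c_gold = f(k_gold) − (n + δ)·k_gold = 5.8140 − 0.086×33.8026 ≈ 2.9070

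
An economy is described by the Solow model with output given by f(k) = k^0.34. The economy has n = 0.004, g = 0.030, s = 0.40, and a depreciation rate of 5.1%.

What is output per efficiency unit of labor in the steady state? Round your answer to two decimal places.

y* = 2.22

Steady state requires s·f(k) = (n + g + δ)·k, i.e. s·k^α = (n + g + δ)·k.
Rearranging, k^(1−α) = s / (n + g + δ).
k^0.66 = 0.40 / (0.004 + 0.030 + 0.051) = 0.40 / 0.085 = 4.7059
k* = 4.7059^(1/0.66) ≈ 10.4509
y* = (k*)^α = 10.4509^0.34 ≈ 2.2208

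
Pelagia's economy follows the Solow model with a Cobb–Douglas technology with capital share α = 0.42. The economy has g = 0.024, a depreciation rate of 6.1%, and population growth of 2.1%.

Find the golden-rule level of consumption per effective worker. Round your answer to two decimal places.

c_gold ≈ 1.57

At the golden rule, f'(k) = n + g + δ, so α·k^(α−1) = n + g + δ and k_gold = (α/(n + g + δ))^(1/(1−α)).
k_gold = (0.42/0.106)^(1/0.58) = 3.9623^1.7241 ≈ 10.7379
c_gold = f(k_gold) − (n + g + δ)·k_gold = 2.7101 − 0.106×10.7379 ≈ 1.5719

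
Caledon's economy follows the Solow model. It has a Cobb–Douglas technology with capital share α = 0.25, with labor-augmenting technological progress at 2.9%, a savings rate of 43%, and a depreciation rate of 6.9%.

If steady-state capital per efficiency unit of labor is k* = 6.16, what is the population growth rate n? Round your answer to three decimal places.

In steady state, investment equals break-even investment: s·k^α = (n + g + δ)·k.
So s / (n + g + δ) = (k*)^(1−α) = 6.16^0.75 = 3.9101.
Therefore n + g + δ = s / 3.9101 = 0.43 / 3.9101 = 0.1100, so n = 0.1100 − 0.098 = 0.0120.

n ≈ 0.012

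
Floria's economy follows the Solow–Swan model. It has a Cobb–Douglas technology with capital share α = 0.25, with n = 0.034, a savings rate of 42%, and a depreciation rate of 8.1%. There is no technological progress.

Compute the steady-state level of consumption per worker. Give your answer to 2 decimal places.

c* = 0.89

In steady state, investment equals break-even investment: s·k^α = (n + δ)·k.
Rearranging, k^(1−α) = s / (n + δ).
k^0.75 = 0.42 / (0.034 + 0.081) = 0.42 / 0.115 = 3.6522
k* = 3.6522^(1/0.75) ≈ 5.6244
y* = (k*)^α = 5.6244^0.25 ≈ 1.5400
c* = (1 − s)·y* = (1 − 0.42) × 1.5400 ≈ 0.8932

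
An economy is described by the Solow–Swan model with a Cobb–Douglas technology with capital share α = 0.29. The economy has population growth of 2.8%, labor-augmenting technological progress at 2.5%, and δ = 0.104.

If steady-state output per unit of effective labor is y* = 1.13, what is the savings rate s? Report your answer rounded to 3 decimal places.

Steady state requires s·f(k) = (n + g + δ)·k, i.e. s·k^α = (n + g + δ)·k.
Since y* = [s/(n + g + δ)]^(α/(1−α)), we have s/(n + g + δ) = (y*)^((1−α)/α) = 1.13^2.4483 = 1.3488.
Therefore s = 1.3488 × (n + g + δ) = 1.3488 × 0.157 = 0.2118.

s ≈ 0.212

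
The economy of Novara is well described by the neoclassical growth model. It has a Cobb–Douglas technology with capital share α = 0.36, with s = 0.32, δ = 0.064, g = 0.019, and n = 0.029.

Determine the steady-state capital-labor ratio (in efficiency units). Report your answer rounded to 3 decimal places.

k* ≈ 5.157

Steady state requires s·f(k) = (n + g + δ)·k, i.e. s·k^α = (n + g + δ)·k.
Rearranging, k^(1−α) = s / (n + g + δ).
k^0.64 = 0.32 / (0.029 + 0.019 + 0.064) = 0.32 / 0.112 = 2.8571
k* = 2.8571^(1/0.64) ≈ 5.1568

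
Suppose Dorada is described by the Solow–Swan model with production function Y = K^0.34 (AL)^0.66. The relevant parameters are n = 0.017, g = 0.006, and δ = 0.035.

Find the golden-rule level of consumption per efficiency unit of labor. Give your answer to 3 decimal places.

c_gold ≈ 1.641

At the golden rule, f'(k) = n + g + δ, so α·k^(α−1) = n + g + δ and k_gold = (α/(n + g + δ))^(1/(1−α)).
k_gold = (0.34/0.058)^(1/0.66) = 5.8621^1.5152 ≈ 14.5799
c_gold = f(k_gold) − (n + g + δ)·k_gold = 2.4870 − 0.058×14.5799 ≈ 1.6414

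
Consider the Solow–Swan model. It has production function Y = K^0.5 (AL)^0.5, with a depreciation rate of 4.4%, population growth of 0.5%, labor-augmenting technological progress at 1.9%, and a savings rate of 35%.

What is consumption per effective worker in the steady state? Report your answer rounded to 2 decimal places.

At the steady state, Δk = 0, so s·k^α = (n + g + δ)·k.
Rearranging, k^(1−α) = s / (n + g + δ).
k^0.5 = 0.35 / (0.005 + 0.019 + 0.044) = 0.35 / 0.068 = 5.1471
k* = 5.1471^(1/0.5) ≈ 26.4926
y* = (k*)^α = 26.4926^0.5 ≈ 5.1471
c* = (1 − s)·y* = (1 − 0.35) × 5.1471 ≈ 3.3456

c* ≈ 3.35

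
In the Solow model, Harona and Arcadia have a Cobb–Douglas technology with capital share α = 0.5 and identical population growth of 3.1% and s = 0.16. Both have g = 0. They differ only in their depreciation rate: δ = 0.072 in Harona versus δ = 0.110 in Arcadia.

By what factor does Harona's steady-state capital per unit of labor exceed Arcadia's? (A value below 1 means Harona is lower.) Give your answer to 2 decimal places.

k*_H / k*_A ≈ 1.87

Steady-state k* = [s/(n + δ)]^(1/(1−α)), so the ratio is [ (s_H/(n + δ)_H) / (s_A/(n + δ)_A) ]^2.
s_H/(n + δ)_H = 0.16/0.103 = 1.5534; s_A/(n + δ)_A = 0.16/0.141 = 1.1348.
Ratio = (1.5534/1.1348)^2 = 1.3689^2 ≈ 1.8739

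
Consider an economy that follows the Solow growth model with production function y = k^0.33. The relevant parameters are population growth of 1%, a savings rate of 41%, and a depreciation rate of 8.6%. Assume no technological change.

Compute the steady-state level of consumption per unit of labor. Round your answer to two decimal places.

c* = 1.21

Steady state requires s·f(k) = (n + δ)·k, i.e. s·k^α = (n + δ)·k.
Rearranging, k^(1−α) = s / (n + δ).
k^0.67 = 0.41 / (0.010 + 0.086) = 0.41 / 0.096 = 4.2708
k* = 4.2708^(1/0.67) ≈ 8.7309
y* = (k*)^α = 8.7309^0.33 ≈ 2.0443
c* = (1 − s)·y* = (1 − 0.41) × 2.0443 ≈ 1.2061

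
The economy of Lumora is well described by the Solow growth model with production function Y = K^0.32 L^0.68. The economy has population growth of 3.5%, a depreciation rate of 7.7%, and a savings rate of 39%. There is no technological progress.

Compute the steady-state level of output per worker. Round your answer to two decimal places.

Steady state requires s·f(k) = (n + δ)·k, i.e. s·k^α = (n + δ)·k.
Rearranging, k^(1−α) = s / (n + δ).
k^0.68 = 0.39 / (0.035 + 0.077) = 0.39 / 0.112 = 3.4821
k* = 3.4821^(1/0.68) ≈ 6.2636
y* = (k*)^α = 6.2636^0.32 ≈ 1.7988

y* = 1.80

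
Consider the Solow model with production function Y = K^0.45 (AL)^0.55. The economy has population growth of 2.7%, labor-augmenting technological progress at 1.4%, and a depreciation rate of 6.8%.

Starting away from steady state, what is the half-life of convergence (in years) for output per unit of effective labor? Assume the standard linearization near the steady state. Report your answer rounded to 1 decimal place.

half-life ≈ 11.6 years

Near the steady state the convergence rate is λ = (1 − α)(n + g + δ).
λ = (1 − 0.45) × 0.109 = 0.55 × 0.109 = 0.05995
Half-life = ln 2 / λ = 0.6931 / 0.05995 ≈ 11.56 years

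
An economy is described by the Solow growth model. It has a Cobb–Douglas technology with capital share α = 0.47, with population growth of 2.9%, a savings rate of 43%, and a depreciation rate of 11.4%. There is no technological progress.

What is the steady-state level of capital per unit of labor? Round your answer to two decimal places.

In steady state, investment equals break-even investment: s·k^α = (n + δ)·k.
Rearranging, k^(1−α) = s / (n + δ).
k^0.53 = 0.43 / (0.029 + 0.114) = 0.43 / 0.143 = 3.0070
k* = 3.0070^(1/0.53) ≈ 7.9825

k* = 7.98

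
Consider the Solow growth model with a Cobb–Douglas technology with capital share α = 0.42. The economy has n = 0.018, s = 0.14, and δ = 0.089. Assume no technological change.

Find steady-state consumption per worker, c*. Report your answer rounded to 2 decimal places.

Steady state requires s·f(k) = (n + δ)·k, i.e. s·k^α = (n + δ)·k.
Rearranging, k^(1−α) = s / (n + δ).
k^0.58 = 0.14 / (0.018 + 0.089) = 0.14 / 0.107 = 1.3084
k* = 1.3084^(1/0.58) ≈ 1.5896
y* = (k*)^α = 1.5896^0.42 ≈ 1.2149
c* = (1 − s)·y* = (1 − 0.14) × 1.2149 ≈ 1.0448

c* = 1.04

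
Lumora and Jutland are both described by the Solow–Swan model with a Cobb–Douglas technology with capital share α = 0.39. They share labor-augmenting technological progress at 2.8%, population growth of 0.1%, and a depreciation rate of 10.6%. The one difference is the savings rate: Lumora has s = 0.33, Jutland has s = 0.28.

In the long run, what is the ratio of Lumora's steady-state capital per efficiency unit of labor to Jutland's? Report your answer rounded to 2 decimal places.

ratio ≈ 1.31

Steady-state k* = [s/(n + g + δ)]^(1/(1−α)), so the ratio is [ (s_L/(n + g + δ)_L) / (s_J/(n + g + δ)_J) ]^1.6393.
s_L/(n + g + δ)_L = 0.33/0.135 = 2.4444; s_J/(n + g + δ)_J = 0.28/0.135 = 2.0741.
Ratio = (2.4444/2.0741)^1.6393 = 1.1785^1.6393 ≈ 1.3090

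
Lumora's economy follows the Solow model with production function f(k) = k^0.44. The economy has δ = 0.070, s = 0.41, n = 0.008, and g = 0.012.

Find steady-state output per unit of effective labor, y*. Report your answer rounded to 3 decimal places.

y* = 3.292

In steady state, investment equals break-even investment: s·k^α = (n + g + δ)·k.
Dividing both sides by k: k^(1−α) = s / (n + g + δ).
k^0.56 = 0.41 / (0.008 + 0.012 + 0.070) = 0.41 / 0.090 = 4.5556
k* = 4.5556^(1/0.56) ≈ 14.9960
y* = (k*)^α = 14.9960^0.44 ≈ 3.2918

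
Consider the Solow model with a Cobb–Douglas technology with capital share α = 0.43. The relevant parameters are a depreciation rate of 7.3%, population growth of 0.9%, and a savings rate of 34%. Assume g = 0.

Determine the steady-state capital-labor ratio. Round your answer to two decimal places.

Steady state requires s·f(k) = (n + δ)·k, i.e. s·k^α = (n + δ)·k.
Rearranging, k^(1−α) = s / (n + δ).
k^0.57 = 0.34 / (0.009 + 0.073) = 0.34 / 0.082 = 4.1463
k* = 4.1463^(1/0.57) ≈ 12.1231

k* ≈ 12.12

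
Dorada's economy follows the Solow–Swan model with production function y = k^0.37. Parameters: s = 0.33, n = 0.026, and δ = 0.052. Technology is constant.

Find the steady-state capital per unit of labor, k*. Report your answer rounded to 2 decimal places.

k* ≈ 9.87

In steady state, investment equals break-even investment: s·k^α = (n + δ)·k.
Dividing both sides by k: k^(1−α) = s / (n + δ).
k^0.63 = 0.33 / (0.026 + 0.052) = 0.33 / 0.078 = 4.2308
k* = 4.2308^(1/0.63) ≈ 9.8701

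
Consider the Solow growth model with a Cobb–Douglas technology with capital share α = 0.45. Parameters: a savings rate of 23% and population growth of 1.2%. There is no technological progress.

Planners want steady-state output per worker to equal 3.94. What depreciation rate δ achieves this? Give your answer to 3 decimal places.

In steady state, investment equals break-even investment: s·k^α = (n + δ)·k.
Since y* = [s/(n + δ)]^(α/(1−α)), we have s/(n + δ) = (y*)^((1−α)/α) = 3.94^1.2222 = 5.3434.
Therefore n + δ = s / 5.3434 = 0.23 / 5.3434 = 0.0430, so δ = 0.0430 − 0.012 = 0.0310.

δ ≈ 0.031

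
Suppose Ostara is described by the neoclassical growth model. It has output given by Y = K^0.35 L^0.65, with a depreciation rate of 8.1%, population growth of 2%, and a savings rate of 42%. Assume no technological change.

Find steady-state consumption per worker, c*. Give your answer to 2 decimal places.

c* ≈ 1.25

In steady state, investment equals break-even investment: s·k^α = (n + δ)·k.
Dividing both sides by k: k^(1−α) = s / (n + δ).
k^0.65 = 0.42 / (0.020 + 0.081) = 0.42 / 0.101 = 4.1584
k* = 4.1584^(1/0.65) ≈ 8.9577
y* = (k*)^α = 8.9577^0.35 ≈ 2.1541
c* = (1 − s)·y* = (1 − 0.42) × 2.1541 ≈ 1.2494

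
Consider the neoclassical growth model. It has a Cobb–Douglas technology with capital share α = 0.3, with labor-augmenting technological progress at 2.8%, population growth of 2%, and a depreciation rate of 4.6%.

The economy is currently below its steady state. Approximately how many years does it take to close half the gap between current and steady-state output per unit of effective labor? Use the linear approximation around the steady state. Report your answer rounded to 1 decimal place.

Near the steady state the convergence rate is λ = (1 − α)(n + g + δ).
λ = (1 − 0.3) × 0.094 = 0.7 × 0.094 = 0.0658
Half-life = ln 2 / λ = 0.6931 / 0.0658 ≈ 10.53 years

t_½ ≈ 10.5 years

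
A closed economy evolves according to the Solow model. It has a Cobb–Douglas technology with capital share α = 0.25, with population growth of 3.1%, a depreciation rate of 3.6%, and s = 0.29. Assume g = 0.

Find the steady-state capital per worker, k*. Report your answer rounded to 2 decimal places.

At the steady state, Δk = 0, so s·k^α = (n + δ)·k.
Dividing both sides by k: k^(1−α) = s / (n + δ).
k^0.75 = 0.29 / (0.031 + 0.036) = 0.29 / 0.067 = 4.3284
k* = 4.3284^(1/0.75) ≈ 7.0540

k* ≈ 7.05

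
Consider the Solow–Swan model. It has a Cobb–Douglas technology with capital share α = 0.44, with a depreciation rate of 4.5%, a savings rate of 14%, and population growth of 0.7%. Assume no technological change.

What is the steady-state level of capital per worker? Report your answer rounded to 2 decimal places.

At the steady state, Δk = 0, so s·k^α = (n + δ)·k.
Dividing both sides by k: k^(1−α) = s / (n + δ).
k^0.56 = 0.14 / (0.007 + 0.045) = 0.14 / 0.052 = 2.6923
k* = 2.6923^(1/0.56) ≈ 5.8624

k* = 5.86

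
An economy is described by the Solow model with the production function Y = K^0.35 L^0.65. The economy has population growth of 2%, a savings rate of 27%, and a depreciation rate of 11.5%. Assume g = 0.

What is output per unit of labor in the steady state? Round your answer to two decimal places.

y* = 1.45

Steady state requires s·f(k) = (n + δ)·k, i.e. s·k^α = (n + δ)·k.
Rearranging, k^(1−α) = s / (n + δ).
k^0.65 = 0.27 / (0.020 + 0.115) = 0.27 / 0.135 = 2.0000
k* = 2.0000^(1/0.65) ≈ 2.9048
y* = (k*)^α = 2.9048^0.35 ≈ 1.4524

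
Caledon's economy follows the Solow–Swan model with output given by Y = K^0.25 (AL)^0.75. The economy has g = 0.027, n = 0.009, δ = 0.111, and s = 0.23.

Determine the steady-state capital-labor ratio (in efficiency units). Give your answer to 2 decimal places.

At the steady state, Δk = 0, so s·k^α = (n + g + δ)·k.
Dividing both sides by k: k^(1−α) = s / (n + g + δ).
k^0.75 = 0.23 / (0.009 + 0.027 + 0.111) = 0.23 / 0.147 = 1.5646
k* = 1.5646^(1/0.75) ≈ 1.8164

k* = 1.82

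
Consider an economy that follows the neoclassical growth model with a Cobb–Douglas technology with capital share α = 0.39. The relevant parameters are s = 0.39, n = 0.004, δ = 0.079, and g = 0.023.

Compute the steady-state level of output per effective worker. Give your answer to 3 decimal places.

Steady state requires s·f(k) = (n + g + δ)·k, i.e. s·k^α = (n + g + δ)·k.
Rearranging, k^(1−α) = s / (n + g + δ).
k^0.61 = 0.39 / (0.004 + 0.023 + 0.079) = 0.39 / 0.106 = 3.6792
k* = 3.6792^(1/0.61) ≈ 8.4618
y* = (k*)^α = 8.4618^0.39 ≈ 2.2999

y* ≈ 2.300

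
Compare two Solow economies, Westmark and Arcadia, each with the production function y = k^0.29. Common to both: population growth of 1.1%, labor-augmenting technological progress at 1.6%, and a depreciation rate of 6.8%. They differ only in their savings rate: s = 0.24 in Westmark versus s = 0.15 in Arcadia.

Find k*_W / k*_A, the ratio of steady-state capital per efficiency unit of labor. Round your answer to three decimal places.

Steady-state k* = [s/(n + g + δ)]^(1/(1−α)), so the ratio is [ (s_W/(n + g + δ)_W) / (s_A/(n + g + δ)_A) ]^1.4085.
s_W/(n + g + δ)_W = 0.24/0.095 = 2.5263; s_A/(n + g + δ)_A = 0.15/0.095 = 1.5789.
Ratio = (2.5263/1.5789)^1.4085 = 1.6000^1.4085 ≈ 1.9387

ratio ≈ 1.939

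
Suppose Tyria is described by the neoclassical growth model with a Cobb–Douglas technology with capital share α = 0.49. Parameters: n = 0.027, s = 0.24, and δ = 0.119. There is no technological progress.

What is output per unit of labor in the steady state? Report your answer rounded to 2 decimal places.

y* ≈ 1.61

In steady state, investment equals break-even investment: s·k^α = (n + δ)·k.
Dividing both sides by k: k^(1−α) = s / (n + δ).
k^0.51 = 0.24 / (0.027 + 0.119) = 0.24 / 0.146 = 1.6438
k* = 1.6438^(1/0.51) ≈ 2.6499
y* = (k*)^α = 2.6499^0.49 ≈ 1.6121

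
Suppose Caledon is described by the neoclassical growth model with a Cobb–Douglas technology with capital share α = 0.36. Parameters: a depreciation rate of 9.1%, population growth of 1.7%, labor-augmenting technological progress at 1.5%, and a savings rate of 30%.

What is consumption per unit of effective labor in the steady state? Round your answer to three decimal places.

c* = 1.156

At the steady state, Δk = 0, so s·k^α = (n + g + δ)·k.
Dividing both sides by k: k^(1−α) = s / (n + g + δ).
k^0.64 = 0.30 / (0.017 + 0.015 + 0.091) = 0.30 / 0.123 = 2.4390
k* = 2.4390^(1/0.64) ≈ 4.0273
y* = (k*)^α = 4.0273^0.36 ≈ 1.6512
c* = (1 − s)·y* = (1 − 0.30) × 1.6512 ≈ 1.1558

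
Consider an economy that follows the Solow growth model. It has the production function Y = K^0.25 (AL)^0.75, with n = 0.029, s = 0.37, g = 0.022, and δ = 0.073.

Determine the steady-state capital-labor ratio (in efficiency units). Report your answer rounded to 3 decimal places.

In steady state, investment equals break-even investment: s·k^α = (n + g + δ)·k.
Rearranging, k^(1−α) = s / (n + g + δ).
k^0.75 = 0.37 / (0.029 + 0.022 + 0.073) = 0.37 / 0.124 = 2.9839
k* = 2.9839^(1/0.75) ≈ 4.2958

k* = 4.296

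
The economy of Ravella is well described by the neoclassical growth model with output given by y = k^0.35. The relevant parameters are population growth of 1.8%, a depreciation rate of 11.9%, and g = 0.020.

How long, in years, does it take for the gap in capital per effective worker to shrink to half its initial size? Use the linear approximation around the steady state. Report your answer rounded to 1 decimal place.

Near the steady state the convergence rate is λ = (1 − α)(n + g + δ).
λ = (1 − 0.35) × 0.157 = 0.65 × 0.157 = 0.10205
Half-life = ln 2 / λ = 0.6931 / 0.10205 ≈ 6.79 years

half-life ≈ 6.8 years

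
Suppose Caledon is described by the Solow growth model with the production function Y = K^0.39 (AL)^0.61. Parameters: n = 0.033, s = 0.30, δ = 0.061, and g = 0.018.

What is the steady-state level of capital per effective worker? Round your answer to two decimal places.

k* ≈ 5.03

Steady state requires s·f(k) = (n + g + δ)·k, i.e. s·k^α = (n + g + δ)·k.
Rearranging, k^(1−α) = s / (n + g + δ).
k^0.61 = 0.30 / (0.033 + 0.018 + 0.061) = 0.30 / 0.112 = 2.6786
k* = 2.6786^(1/0.61) ≈ 5.0291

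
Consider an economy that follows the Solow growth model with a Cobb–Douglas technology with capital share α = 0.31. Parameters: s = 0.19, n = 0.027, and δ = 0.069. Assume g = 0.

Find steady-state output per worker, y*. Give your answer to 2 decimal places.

y* = 1.36

At the steady state, Δk = 0, so s·k^α = (n + δ)·k.
Dividing both sides by k: k^(1−α) = s / (n + δ).
k^0.69 = 0.19 / (0.027 + 0.069) = 0.19 / 0.096 = 1.9792
k* = 1.9792^(1/0.69) ≈ 2.6896
y* = (k*)^α = 2.6896^0.31 ≈ 1.3589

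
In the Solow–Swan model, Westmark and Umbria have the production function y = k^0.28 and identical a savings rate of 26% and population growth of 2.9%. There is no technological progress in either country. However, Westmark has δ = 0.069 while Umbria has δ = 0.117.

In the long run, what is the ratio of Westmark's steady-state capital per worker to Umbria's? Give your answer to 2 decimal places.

k*_W / k*_U ≈ 1.74

Steady-state k* = [s/(n + δ)]^(1/(1−α)), so the ratio is [ (s_W/(n + δ)_W) / (s_U/(n + δ)_U) ]^1.3889.
s_W/(n + δ)_W = 0.26/0.098 = 2.6531; s_U/(n + δ)_U = 0.26/0.146 = 1.7808.
Ratio = (2.6531/1.7808)^1.3889 = 1.4898^1.3889 ≈ 1.7396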